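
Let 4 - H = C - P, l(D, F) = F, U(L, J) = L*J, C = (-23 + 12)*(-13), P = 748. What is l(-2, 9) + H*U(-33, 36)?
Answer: -723483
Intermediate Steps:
C = 143 (C = -11*(-13) = 143)
U(L, J) = J*L
H = 609 (H = 4 - (143 - 1*748) = 4 - (143 - 748) = 4 - 1*(-605) = 4 + 605 = 609)
l(-2, 9) + H*U(-33, 36) = 9 + 609*(36*(-33)) = 9 + 609*(-1188) = 9 - 723492 = -723483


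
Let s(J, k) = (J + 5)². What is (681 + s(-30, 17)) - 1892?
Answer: -586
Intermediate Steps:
s(J, k) = (5 + J)²
(681 + s(-30, 17)) - 1892 = (681 + (5 - 30)²) - 1892 = (681 + (-25)²) - 1892 = (681 + 625) - 1892 = 1306 - 1892 = -586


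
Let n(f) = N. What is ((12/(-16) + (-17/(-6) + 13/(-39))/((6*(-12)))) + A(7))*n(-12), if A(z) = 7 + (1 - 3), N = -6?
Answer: -607/24 ≈ -25.292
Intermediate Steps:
n(f) = -6
A(z) = 5 (A(z) = 7 - 2 = 5)
((12/(-16) + (-17/(-6) + 13/(-39))/((6*(-12)))) + A(7))*n(-12) = ((12/(-16) + (-17/(-6) + 13/(-39))/((6*(-12)))) + 5)*(-6) = ((12*(-1/16) + (-17*(-⅙) + 13*(-1/39))/(-72)) + 5)*(-6) = ((-¾ + (17/6 - ⅓)*(-1/72)) + 5)*(-6) = ((-¾ + (5/2)*(-1/72)) + 5)*(-6) = ((-¾ - 5/144) + 5)*(-6) = (-113/144 + 5)*(-6) = (607/144)*(-6) = -607/24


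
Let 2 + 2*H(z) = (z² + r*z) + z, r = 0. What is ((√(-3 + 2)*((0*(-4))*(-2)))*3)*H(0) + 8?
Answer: 8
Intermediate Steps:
H(z) = -1 + z/2 + z²/2 (H(z) = -1 + ((z² + 0*z) + z)/2 = -1 + ((z² + 0) + z)/2 = -1 + (z² + z)/2 = -1 + (z + z²)/2 = -1 + (z/2 + z²/2) = -1 + z/2 + z²/2)
((√(-3 + 2)*((0*(-4))*(-2)))*3)*H(0) + 8 = ((√(-3 + 2)*((0*(-4))*(-2)))*3)*(-1 + (½)*0 + (½)*0²) + 8 = ((√(-1)*(0*(-2)))*3)*(-1 + 0 + (½)*0) + 8 = ((I*0)*3)*(-1 + 0 + 0) + 8 = (0*3)*(-1) + 8 = 0*(-1) + 8 = 0 + 8 = 8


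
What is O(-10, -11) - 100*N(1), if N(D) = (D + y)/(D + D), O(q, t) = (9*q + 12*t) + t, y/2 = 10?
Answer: -1283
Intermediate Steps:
y = 20 (y = 2*10 = 20)
O(q, t) = 9*q + 13*t
N(D) = (20 + D)/(2*D) (N(D) = (D + 20)/(D + D) = (20 + D)/((2*D)) = (20 + D)*(1/(2*D)) = (20 + D)/(2*D))
O(-10, -11) - 100*N(1) = (9*(-10) + 13*(-11)) - 50*(20 + 1)/1 = (-90 - 143) - 50*21 = -233 - 100*21/2 = -233 - 1050 = -1283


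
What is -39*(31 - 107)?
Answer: 2964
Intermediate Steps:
-39*(31 - 107) = -39*(-76) = 2964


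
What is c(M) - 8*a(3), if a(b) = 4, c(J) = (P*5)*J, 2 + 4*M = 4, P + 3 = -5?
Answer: -52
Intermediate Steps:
P = -8 (P = -3 - 5 = -8)
M = ½ (M = -½ + (¼)*4 = -½ + 1 = ½ ≈ 0.50000)
c(J) = -40*J (c(J) = (-8*5)*J = -40*J)
c(M) - 8*a(3) = -40*½ - 8*4 = -20 - 32 = -52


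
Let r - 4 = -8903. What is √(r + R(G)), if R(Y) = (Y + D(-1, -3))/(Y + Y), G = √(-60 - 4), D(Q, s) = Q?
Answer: √(-142376 + I)/4 ≈ 0.00033128 + 94.332*I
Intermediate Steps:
r = -8899 (r = 4 - 8903 = -8899)
G = 8*I (G = √(-64) = 8*I ≈ 8.0*I)
R(Y) = (-1 + Y)/(2*Y) (R(Y) = (Y - 1)/(Y + Y) = (-1 + Y)/((2*Y)) = (-1 + Y)*(1/(2*Y)) = (-1 + Y)/(2*Y))
√(r + R(G)) = √(-8899 + (-1 + 8*I)/(2*((8*I)))) = √(-8899 + (-I/8)*(-1 + 8*I)/2) = √(-8899 - I*(-1 + 8*I)/16)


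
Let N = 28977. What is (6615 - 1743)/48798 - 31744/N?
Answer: -78214876/78556647 ≈ -0.99565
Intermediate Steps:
(6615 - 1743)/48798 - 31744/N = (6615 - 1743)/48798 - 31744/28977 = 4872*(1/48798) - 31744*1/28977 = 812/8133 - 31744/28977 = -78214876/78556647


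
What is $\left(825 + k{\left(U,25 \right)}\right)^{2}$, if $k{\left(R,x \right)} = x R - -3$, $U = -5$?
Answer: $494209$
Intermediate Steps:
$k{\left(R,x \right)} = 3 + R x$ ($k{\left(R,x \right)} = R x + \left(-2 + 5\right) = R x + 3 = 3 + R x$)
$\left(825 + k{\left(U,25 \right)}\right)^{2} = \left(825 + \left(3 - 125\right)\right)^{2} = \left(825 - 122\right)^{2} = 703^{2} = 494209$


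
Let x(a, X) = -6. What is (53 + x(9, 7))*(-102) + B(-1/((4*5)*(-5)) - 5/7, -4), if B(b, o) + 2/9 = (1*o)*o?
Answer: -43004/9 ≈ -4778.2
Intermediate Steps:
B(b, o) = -2/9 + o² (B(b, o) = -2/9 + (1*o)*o = -2/9 + o*o = -2/9 + o²)
(53 + x(9, 7))*(-102) + B(-1/((4*5)*(-5)) - 5/7, -4) = (53 - 6)*(-102) + (-2/9 + (-4)²) = 47*(-102) + (-2/9 + 16) = -4794 + 142/9 = -43004/9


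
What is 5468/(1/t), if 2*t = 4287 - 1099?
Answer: 8715992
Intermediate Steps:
t = 1594 (t = (4287 - 1099)/2 = (1/2)*3188 = 1594)
5468/(1/t) = 5468/(1/1594) = 5468*1594 = 8715992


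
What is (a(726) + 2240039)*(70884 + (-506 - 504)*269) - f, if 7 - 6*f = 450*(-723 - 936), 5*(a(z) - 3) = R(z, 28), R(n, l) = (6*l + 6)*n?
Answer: -13646619651209/30 ≈ -4.5489e+11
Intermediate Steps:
R(n, l) = n*(6 + 6*l) (R(n, l) = (6 + 6*l)*n = n*(6 + 6*l))
a(z) = 3 + 174*z/5 (a(z) = 3 + (6*z*(1 + 28))/5 = 3 + (6*z*29)/5 = 3 + (174*z)/5 = 3 + 174*z/5)
f = 746557/6 (f = 7/6 - 75*(-723 - 936) = 7/6 - 75*(-1659) = 7/6 - 1/6*(-746550) = 7/6 + 124425 = 746557/6 ≈ 1.2443e+5)
(a(726) + 2240039)*(70884 + (-506 - 504)*269) - f = ((3 + (174/5)*726) + 2240039)*(70884 + (-506 - 504)*269) - 1*746557/6 = ((3 + 126324/5) + 2240039)*(70884 - 1010*269) - 746557/6 = (126339/5 + 2240039)*(70884 - 271690) - 746557/6 = (11326534/5)*(-200806) - 746557/6 = -2274435986404/5 - 746557/6 = -13646619651209/30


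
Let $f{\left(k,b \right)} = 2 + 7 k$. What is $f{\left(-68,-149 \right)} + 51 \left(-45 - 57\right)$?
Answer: $-5676$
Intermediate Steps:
$f{\left(-68,-149 \right)} + 51 \left(-45 - 57\right) = \left(2 + 7 \left(-68\right)\right) + 51 \left(-45 - 57\right) = \left(2 - 476\right) + 51 \left(-102\right) = -474 - 5202 = -5676$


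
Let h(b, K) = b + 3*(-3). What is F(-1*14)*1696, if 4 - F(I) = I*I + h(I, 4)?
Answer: -286624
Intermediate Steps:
h(b, K) = -9 + b (h(b, K) = b - 9 = -9 + b)
F(I) = 13 - I - I² (F(I) = 4 - (I*I + (-9 + I)) = 4 - (I² + (-9 + I)) = 4 - (-9 + I + I²) = 4 + (9 - I - I²) = 13 - I - I²)
F(-1*14)*1696 = (13 - (-1)*14 - (-1*14)²)*1696 = (13 - 1*(-14) - 1*(-14)²)*1696 = (13 + 14 - 1*196)*1696 = (13 + 14 - 196)*1696 = -169*1696 = -286624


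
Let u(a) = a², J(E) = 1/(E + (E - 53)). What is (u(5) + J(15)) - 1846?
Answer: -41884/23 ≈ -1821.0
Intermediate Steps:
J(E) = 1/(-53 + 2*E) (J(E) = 1/(E + (-53 + E)) = 1/(-53 + 2*E))
(u(5) + J(15)) - 1846 = (5² + 1/(-53 + 2*15)) - 1846 = (25 + 1/(-53 + 30)) - 1846 = (25 + 1/(-23)) - 1846 = (25 - 1/23) - 1846 = 574/23 - 1846 = -41884/23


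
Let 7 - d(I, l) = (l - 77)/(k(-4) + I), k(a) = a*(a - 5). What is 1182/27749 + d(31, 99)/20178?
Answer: 536793445/12504864858 ≈ 0.042927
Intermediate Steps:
k(a) = a*(-5 + a)
d(I, l) = 7 - (-77 + l)/(36 + I) (d(I, l) = 7 - (l - 77)/(-4*(-5 - 4) + I) = 7 - (-77 + l)/(-4*(-9) + I) = 7 - (-77 + l)/(36 + I))
1182/27749 + d(31, 99)/20178 = 1182/27749 + ((329 - 1*99 + 7*31)/(36 + 31))/20178 = 1182*(1/27749) + ((329 - 99 + 217)/67)*(1/20178) = 1182/27749 + ((1/67)*447)*(1/20178) = 1182/27749 + (447/67)*(1/20178) = 1182/27749 + 149/450642 = 536793445/12504864858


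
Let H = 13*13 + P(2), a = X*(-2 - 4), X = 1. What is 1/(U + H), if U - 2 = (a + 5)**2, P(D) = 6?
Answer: 1/178 ≈ 0.0056180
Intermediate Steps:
a = -6 (a = 1*(-2 - 4) = 1*(-6) = -6)
U = 3 (U = 2 + (-6 + 5)**2 = 2 + (-1)**2 = 2 + 1 = 3)
H = 175 (H = 13*13 + 6 = 169 + 6 = 175)
1/(U + H) = 1/(3 + 175) = 1/178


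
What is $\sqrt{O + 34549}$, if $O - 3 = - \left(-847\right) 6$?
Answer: $\sqrt{39634} \approx 199.08$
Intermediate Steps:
$O = 5085$ ($O = 3 - \left(-847\right) 6 = 3 - -5082 = 3 + 5082 = 5085$)
$\sqrt{O + 34549} = \sqrt{5085 + 34549} = \sqrt{39634}$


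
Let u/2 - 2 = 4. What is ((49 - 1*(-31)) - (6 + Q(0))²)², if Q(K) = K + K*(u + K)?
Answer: 1936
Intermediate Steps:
u = 12 (u = 4 + 2*4 = 4 + 8 = 12)
Q(K) = K + K*(12 + K)
((49 - 1*(-31)) - (6 + Q(0))²)² = ((49 - 1*(-31)) - (6 + 0*(13 + 0))²)² = ((49 + 31) - (6 + 0*13)²)² = (80 - (6 + 0)²)² = (80 - 1*6²)² = (80 - 1*36)² = (80 - 36)² = 44² = 1936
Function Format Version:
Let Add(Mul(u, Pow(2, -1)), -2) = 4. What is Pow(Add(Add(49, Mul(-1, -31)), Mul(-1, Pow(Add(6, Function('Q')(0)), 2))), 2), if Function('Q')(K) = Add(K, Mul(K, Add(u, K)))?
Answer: 1936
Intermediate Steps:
u = 12 (u = Add(4, Mul(2, 4)) = Add(4, 8) = 12)
Function('Q')(K) = Add(K, Mul(K, Add(12, K)))
Pow(Add(Add(49, Mul(-1, -31)), Mul(-1, Pow(Add(6, Function('Q')(0)), 2))), 2) = Pow(Add(Add(49, Mul(-1, -31)), Mul(-1, Pow(Add(6, Mul(0, Add(13, 0))), 2))), 2) = Pow(Add(Add(49, 31), Mul(-1, Pow(Add(6, Mul(0, 13)), 2))), 2) = Pow(Add(80, Mul(-1, Pow(Add(6, 0), 2))), 2) = Pow(Add(80, Mul(-1, Pow(6, 2))), 2) = Pow(Add(80, Mul(-1, 36)), 2) = Pow(Add(80, -36), 2) = Pow(44, 2) = 1936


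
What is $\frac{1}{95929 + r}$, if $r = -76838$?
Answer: $\frac{1}{19091} \approx 5.2381 \cdot 10^{-5}$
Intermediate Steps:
$\frac{1}{95929 + r} = \frac{1}{95929 - 76838} = \frac{1}{19091}$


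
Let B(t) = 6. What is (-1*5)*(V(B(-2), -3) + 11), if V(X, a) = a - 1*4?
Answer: -20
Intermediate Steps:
V(X, a) = -4 + a (V(X, a) = a - 4 = -4 + a)
(-1*5)*(V(B(-2), -3) + 11) = (-1*5)*((-4 - 3) + 11) = -5*(-7 + 11) = -5*4 = -20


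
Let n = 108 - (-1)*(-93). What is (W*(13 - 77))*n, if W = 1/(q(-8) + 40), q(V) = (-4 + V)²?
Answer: -120/23 ≈ -5.2174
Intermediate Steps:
n = 15 (n = 108 - 1*93 = 108 - 93 = 15)
W = 1/184 (W = 1/((-4 - 8)² + 40) = 1/((-12)² + 40) = 1/(144 + 40) = 1/184 ≈ 0.0054348)
(W*(13 - 77))*n = ((13 - 77)/184)*15 = ((1/184)*(-64))*15 = -8/23*15 = -120/23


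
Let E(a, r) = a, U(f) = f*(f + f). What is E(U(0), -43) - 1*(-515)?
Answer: 515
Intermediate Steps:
U(f) = 2*f² (U(f) = f*(2*f) = 2*f²)
E(U(0), -43) - 1*(-515) = 2*0² - 1*(-515) = 2*0 + 515 = 0 + 515 = 515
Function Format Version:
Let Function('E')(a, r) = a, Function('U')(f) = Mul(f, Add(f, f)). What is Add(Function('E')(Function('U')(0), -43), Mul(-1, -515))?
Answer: 515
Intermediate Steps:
Function('U')(f) = Mul(2, Pow(f, 2)) (Function('U')(f) = Mul(f, Mul(2, f)) = Mul(2, Pow(f, 2)))
Add(Function('E')(Function('U')(0), -43), Mul(-1, -515)) = Add(Mul(2, Pow(0, 2)), Mul(-1, -515)) = Add(Mul(2, 0), 515) = Add(0, 515) = 515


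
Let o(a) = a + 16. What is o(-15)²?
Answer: 1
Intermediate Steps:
o(a) = 16 + a
o(-15)² = (16 - 15)² = 1² = 1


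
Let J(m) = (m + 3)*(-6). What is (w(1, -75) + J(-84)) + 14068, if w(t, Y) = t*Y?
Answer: 14479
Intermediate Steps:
w(t, Y) = Y*t
J(m) = -18 - 6*m (J(m) = (3 + m)*(-6) = -18 - 6*m)
(w(1, -75) + J(-84)) + 14068 = (-75*1 + (-18 - 6*(-84))) + 14068 = (-75 + (-18 + 504)) + 14068 = (-75 + 486) + 14068 = 411 + 14068 = 14479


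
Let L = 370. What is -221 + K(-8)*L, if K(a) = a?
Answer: -3181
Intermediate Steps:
-221 + K(-8)*L = -221 - 8*370 = -221 - 2960 = -3181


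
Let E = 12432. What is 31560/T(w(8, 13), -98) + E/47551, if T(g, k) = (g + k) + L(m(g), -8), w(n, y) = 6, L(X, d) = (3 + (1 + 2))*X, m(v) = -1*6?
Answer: -26769969/108688 ≈ -246.30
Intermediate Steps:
m(v) = -6
L(X, d) = 6*X (L(X, d) = (3 + 3)*X = 6*X)
T(g, k) = -36 + g + k (T(g, k) = (g + k) + 6*(-6) = (g + k) - 36 = -36 + g + k)
31560/T(w(8, 13), -98) + E/47551 = 31560/(-36 + 6 - 98) + 12432/47551 = 31560/(-128) + 12432*(1/47551) = 31560*(-1/128) + 1776/6793 = -3945/16 + 1776/6793 = -26769969/108688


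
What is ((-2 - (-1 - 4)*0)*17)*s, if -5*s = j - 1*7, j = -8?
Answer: -102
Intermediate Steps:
s = 3 (s = -(-8 - 1*7)/5 = -(-8 - 7)/5 = -1/5*(-15) = 3)
((-2 - (-1 - 4)*0)*17)*s = ((-2 - (-1 - 4)*0)*17)*3 = ((-2 - (-5)*0)*17)*3 = ((-2 - 1*0)*17)*3 = ((-2 + 0)*17)*3 = -2*17*3 = -34*3 = -102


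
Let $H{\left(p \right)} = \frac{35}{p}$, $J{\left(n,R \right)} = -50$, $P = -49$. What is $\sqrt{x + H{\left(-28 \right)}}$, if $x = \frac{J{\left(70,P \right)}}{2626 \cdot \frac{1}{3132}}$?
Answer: $\frac{i \sqrt{419851445}}{2626} \approx 7.8028 i$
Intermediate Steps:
$x = - \frac{78300}{1313}$ ($x = - \frac{50}{2626 \cdot \frac{1}{3132}} = - \frac{50}{\frac{1313}{1566}} = \left(-50\right) \frac{1566}{1313} = - \frac{78300}{1313} \approx -59.634$)
$\sqrt{x + H{\left(-28 \right)}} = \sqrt{- \frac{78300}{1313} + \frac{35}{-28}} = \sqrt{- \frac{78300}{1313} + 35 \left(- \frac{1}{28}\right)} = \sqrt{- \frac{78300}{1313} - \frac{5}{4}} = \sqrt{- \frac{319765}{5252}} = \frac{i \sqrt{419851445}}{2626}$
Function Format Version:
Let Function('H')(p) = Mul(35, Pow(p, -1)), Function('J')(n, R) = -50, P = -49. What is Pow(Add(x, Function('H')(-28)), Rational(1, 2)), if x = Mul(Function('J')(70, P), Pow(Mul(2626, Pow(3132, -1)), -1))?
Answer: Mul(Rational(1, 2626), I, Pow(419851445, Rational(1, 2))) ≈ Mul(7.8028, I)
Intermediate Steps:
x = Rational(-78300, 1313) (x = Mul(-50, Pow(Mul(2626, Pow(3132, -1)), -1)) = Mul(-50, Pow(Mul(2626, Rational(1, 3132)), -1)) = Mul(-50, Pow(Rational(1313, 1566), -1)) = Mul(-50, Rational(1566, 1313)) = Rational(-78300, 1313) ≈ -59.634)
Pow(Add(x, Function('H')(-28)), Rational(1, 2)) = Pow(Add(Rational(-78300, 1313), Mul(35, Pow(-28, -1))), Rational(1, 2)) = Pow(Add(Rational(-78300, 1313), Mul(35, Rational(-1, 28))), Rational(1, 2)) = Pow(Add(Rational(-78300, 1313), Rational(-5, 4)), Rational(1, 2)) = Pow(Rational(-319765, 5252), Rational(1, 2)) = Mul(Rational(1, 2626), I, Pow(419851445, Rational(1, 2)))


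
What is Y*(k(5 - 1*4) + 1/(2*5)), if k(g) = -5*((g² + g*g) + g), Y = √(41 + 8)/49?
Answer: -149/70 ≈ -2.1286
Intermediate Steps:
Y = ⅐ (Y = √49*(1/49) = 7*(1/49) = ⅐ ≈ 0.14286)
k(g) = -10*g² - 5*g (k(g) = -5*((g² + g²) + g) = -5*(2*g² + g) = -5*(g + 2*g²) = -10*g² - 5*g)
Y*(k(5 - 1*4) + 1/(2*5)) = (-5*(5 - 1*4)*(1 + 2*(5 - 1*4)) + 1/(2*5))/7 = (-5*(5 - 4)*(1 + 2*(5 - 4)) + 1/10)/7 = (-5*1*(1 + 2*1) + ⅒)/7 = (-5*1*(1 + 2) + ⅒)/7 = (-5*1*3 + ⅒)/7 = (-15 + ⅒)/7 = (⅐)*(-149/10) = -149/70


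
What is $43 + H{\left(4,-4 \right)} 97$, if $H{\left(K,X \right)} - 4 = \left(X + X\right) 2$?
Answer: $-1121$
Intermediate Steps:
$H{\left(K,X \right)} = 4 + 4 X$ ($H{\left(K,X \right)} = 4 + \left(X + X\right) 2 = 4 + 2 X 2 = 4 + 4 X$)
$43 + H{\left(4,-4 \right)} 97 = 43 + \left(4 + 4 \left(-4\right)\right) 97 = 43 + \left(4 - 16\right) 97 = 43 - 1164 = -1121$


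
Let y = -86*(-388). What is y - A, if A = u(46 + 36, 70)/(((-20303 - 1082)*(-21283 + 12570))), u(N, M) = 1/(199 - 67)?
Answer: 820693656662879/24595230660 ≈ 33368.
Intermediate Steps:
u(N, M) = 1/132
y = 33368
A = 1/24595230660 (A = 1/(132*(((-20303 - 1082)*(-21283 + 12570)))) = 1/(132*((-21385*(-8713)))) = (1/132)/186327505 = (1/132)*(1/186327505) = 1/24595230660 ≈ 4.0658e-11)
y - A = 33368 - 1*1/24595230660 = 33368 - 1/24595230660 = 820693656662879/24595230660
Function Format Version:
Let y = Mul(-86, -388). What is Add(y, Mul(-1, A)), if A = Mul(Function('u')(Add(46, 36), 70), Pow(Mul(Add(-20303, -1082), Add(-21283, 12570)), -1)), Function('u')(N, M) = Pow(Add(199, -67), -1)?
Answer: Rational(820693656662879, 24595230660) ≈ 33368.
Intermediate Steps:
Function('u')(N, M) = Rational(1, 132) (Function('u')(N, M) = Pow(132, -1) = Rational(1, 132))
y = 33368
A = Rational(1, 24595230660) (A = Mul(Rational(1, 132), Pow(Mul(Add(-20303, -1082), Add(-21283, 12570)), -1)) = Mul(Rational(1, 132), Pow(Mul(-21385, -8713), -1)) = Mul(Rational(1, 132), Pow(186327505, -1)) = Mul(Rational(1, 132), Rational(1, 186327505)) = Rational(1, 24595230660) ≈ 4.0658e-11)
Add(y, Mul(-1, A)) = Add(33368, Mul(-1, Rational(1, 24595230660))) = Add(33368, Rational(-1, 24595230660)) = Rational(820693656662879, 24595230660)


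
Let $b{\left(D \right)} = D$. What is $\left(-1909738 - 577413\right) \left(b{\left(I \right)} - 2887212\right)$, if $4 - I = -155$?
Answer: $7180536756003$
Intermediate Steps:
$I = 159$ ($I = 4 - -155 = 4 + 155 = 159$)
$\left(-1909738 - 577413\right) \left(b{\left(I \right)} - 2887212\right) = \left(-1909738 - 577413\right) \left(159 - 2887212\right) = \left(-2487151\right) \left(-2887053\right) = 7180536756003$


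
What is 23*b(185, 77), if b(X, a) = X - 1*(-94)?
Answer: 6417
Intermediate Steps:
b(X, a) = 94 + X (b(X, a) = X + 94 = 94 + X)
23*b(185, 77) = 23*(94 + 185) = 23*279 = 6417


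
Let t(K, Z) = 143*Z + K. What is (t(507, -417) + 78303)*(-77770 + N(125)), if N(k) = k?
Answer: -1489153455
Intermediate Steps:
t(K, Z) = K + 143*Z
(t(507, -417) + 78303)*(-77770 + N(125)) = ((507 + 143*(-417)) + 78303)*(-77770 + 125) = ((507 - 59631) + 78303)*(-77645) = (-59124 + 78303)*(-77645) = 19179*(-77645) = -1489153455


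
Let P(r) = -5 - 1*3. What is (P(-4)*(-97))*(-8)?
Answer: -6208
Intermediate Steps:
P(r) = -8 (P(r) = -5 - 3 = -8)
(P(-4)*(-97))*(-8) = -8*(-97)*(-8) = 776*(-8) = -6208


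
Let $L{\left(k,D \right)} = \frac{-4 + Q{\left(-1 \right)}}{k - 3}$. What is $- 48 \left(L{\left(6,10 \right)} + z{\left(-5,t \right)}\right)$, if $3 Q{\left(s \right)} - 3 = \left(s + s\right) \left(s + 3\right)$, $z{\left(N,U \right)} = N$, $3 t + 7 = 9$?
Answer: $\frac{928}{3} \approx 309.33$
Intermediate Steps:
$t = \frac{2}{3}$ ($t = - \frac{7}{3} + \frac{1}{3} \cdot 9 = - \frac{7}{3} + 3 = \frac{2}{3} \approx 0.66667$)
$Q{\left(s \right)} = 1 + \frac{2 s \left(3 + s\right)}{3}$ ($Q{\left(s \right)} = 1 + \frac{\left(s + s\right) \left(s + 3\right)}{3} = 1 + \frac{2 s \left(3 + s\right)}{3}$)
$L{\left(k,D \right)} = - \frac{13}{3 \left(-3 + k\right)}$ ($L{\left(k,D \right)} = \frac{-4 + \left(1 + 2 \left(-1\right) + \frac{2 \left(-1\right)^{2}}{3}\right)}{k - 3} = \frac{-4 + \left(1 - 2 + \frac{2}{3} \cdot 1\right)}{-3 + k} = \frac{-4 + \left(1 - 2 + \frac{2}{3}\right)}{-3 + k} = \frac{-4 - \frac{1}{3}}{-3 + k} = - \frac{13}{3 \left(-3 + k\right)}$)
$- 48 \left(L{\left(6,10 \right)} + z{\left(-5,t \right)}\right) = - 48 \left(- \frac{13}{-9 + 3 \cdot 6} - 5\right) = - 48 \left(- \frac{13}{-9 + 18} - 5\right) = - 48 \left(- \frac{13}{9} - 5\right) = \left(-48\right) \left(- \frac{58}{9}\right) = \frac{928}{3}$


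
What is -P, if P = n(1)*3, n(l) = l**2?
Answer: -3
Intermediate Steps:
P = 3 (P = 1**2*3 = 1*3 = 3)
-P = -1*3 = -3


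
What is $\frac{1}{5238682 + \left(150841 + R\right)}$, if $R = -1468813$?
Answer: $\frac{1}{3920710} \approx 2.5506 \cdot 10^{-7}$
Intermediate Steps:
$\frac{1}{5238682 + \left(150841 + R\right)} = \frac{1}{5238682 + \left(150841 - 1468813\right)} = \frac{1}{5238682 - 1317972} = \frac{1}{3920710}$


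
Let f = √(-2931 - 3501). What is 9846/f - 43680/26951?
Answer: -43680/26951 - 1641*I*√402/268 ≈ -1.6207 - 122.77*I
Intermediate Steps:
f = 4*I*√402 (f = √(-6432) = 4*I*√402 ≈ 80.2*I)
9846/f - 43680/26951 = 9846/((4*I*√402)) - 43680/26951 = 9846*(-I*√402/1608) - 43680*1/26951 = -1641*I*√402/268 - 43680/26951 = -43680/26951 - 1641*I*√402/268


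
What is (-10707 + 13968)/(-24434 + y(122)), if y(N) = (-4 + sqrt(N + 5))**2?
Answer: -79212951/590044553 + 26088*sqrt(127)/590044553 ≈ -0.13375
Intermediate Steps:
y(N) = (-4 + sqrt(5 + N))**2
(-10707 + 13968)/(-24434 + y(122)) = (-10707 + 13968)/(-24434 + (-4 + sqrt(5 + 122))**2) = 3261/(-24434 + (-4 + sqrt(127))**2)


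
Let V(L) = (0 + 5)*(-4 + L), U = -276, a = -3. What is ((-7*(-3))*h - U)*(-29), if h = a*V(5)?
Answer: 1131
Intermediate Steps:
V(L) = -20 + 5*L (V(L) = 5*(-4 + L) = -20 + 5*L)
h = -15 (h = -3*(-20 + 5*5) = -3*(-20 + 25) = -3*5 = -15)
((-7*(-3))*h - U)*(-29) = (-7*(-3)*(-15) - 1*(-276))*(-29) = (21*(-15) + 276)*(-29) = (-315 + 276)*(-29) = -39*(-29) = 1131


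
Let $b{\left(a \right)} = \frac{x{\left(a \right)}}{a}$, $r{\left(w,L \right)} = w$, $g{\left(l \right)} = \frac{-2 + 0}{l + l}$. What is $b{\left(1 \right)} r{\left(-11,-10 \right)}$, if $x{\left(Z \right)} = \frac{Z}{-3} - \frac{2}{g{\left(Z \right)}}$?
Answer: $- \frac{55}{3} \approx -18.333$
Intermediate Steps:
$g{\left(l \right)} = - \frac{1}{l}$ ($g{\left(l \right)} = - \frac{2}{2 l} = - 2 \frac{1}{2 l} = - \frac{1}{l}$)
$x{\left(Z \right)} = \frac{5 Z}{3}$ ($x{\left(Z \right)} = \frac{Z}{-3} - \frac{2}{\left(-1\right) \frac{1}{Z}} = Z \left(- \frac{1}{3}\right) - 2 \left(- Z\right) = - \frac{Z}{3} + 2 Z = \frac{5 Z}{3}$)
$b{\left(a \right)} = \frac{5}{3}$ ($b{\left(a \right)} = \frac{\frac{5}{3} a}{a} = \frac{5}{3}$)
$b{\left(1 \right)} r{\left(-11,-10 \right)} = \frac{5}{3} \left(-11\right) = - \frac{55}{3}$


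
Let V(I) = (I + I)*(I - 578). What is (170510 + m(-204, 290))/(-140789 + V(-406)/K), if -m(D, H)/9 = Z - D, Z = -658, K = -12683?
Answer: -2214401068/1786425895 ≈ -1.2396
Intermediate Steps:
m(D, H) = 5922 + 9*D (m(D, H) = -9*(-658 - D) = 5922 + 9*D)
V(I) = 2*I*(-578 + I) (V(I) = (2*I)*(-578 + I) = 2*I*(-578 + I))
(170510 + m(-204, 290))/(-140789 + V(-406)/K) = (170510 + (5922 + 9*(-204)))/(-140789 + (2*(-406)*(-578 - 406))/(-12683)) = (170510 + (5922 - 1836))/(-140789 + (2*(-406)*(-984))*(-1/12683)) = (170510 + 4086)/(-140789 + 799008*(-1/12683)) = 174596/(-140789 - 799008/12683) = 174596/(-1786425895/12683) = 174596*(-12683/1786425895) = -2214401068/1786425895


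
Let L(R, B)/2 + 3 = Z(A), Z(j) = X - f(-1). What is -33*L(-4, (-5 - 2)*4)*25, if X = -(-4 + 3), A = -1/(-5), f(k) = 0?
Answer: 3300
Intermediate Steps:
A = ⅕ (A = -1*(-⅕) = ⅕ ≈ 0.20000)
X = 1 (X = -1*(-1) = 1)
Z(j) = 1 (Z(j) = 1 - 1*0 = 1 + 0 = 1)
L(R, B) = -4 (L(R, B) = -6 + 2*1 = -6 + 2 = -4)
-33*L(-4, (-5 - 2)*4)*25 = -33*(-4)*25 = 132*25 = 3300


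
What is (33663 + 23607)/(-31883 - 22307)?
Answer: -5727/5419 ≈ -1.0568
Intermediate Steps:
(33663 + 23607)/(-31883 - 22307) = 57270/(-54190) = 57270*(-1/54190) = -5727/5419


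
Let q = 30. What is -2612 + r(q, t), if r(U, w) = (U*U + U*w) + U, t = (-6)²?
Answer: -602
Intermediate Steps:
t = 36
r(U, w) = U + U² + U*w (r(U, w) = (U² + U*w) + U = U + U² + U*w)
-2612 + r(q, t) = -2612 + 30*(1 + 30 + 36) = -2612 + 30*67 = -2612 + 2010 = -602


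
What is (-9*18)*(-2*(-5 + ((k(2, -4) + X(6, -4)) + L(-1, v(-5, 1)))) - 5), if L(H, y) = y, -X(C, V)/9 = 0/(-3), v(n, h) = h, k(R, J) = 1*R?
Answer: 162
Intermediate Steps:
k(R, J) = R
X(C, V) = 0 (X(C, V) = -0/(-3) = -0*(-1)/3 = -9*0 = 0)
(-9*18)*(-2*(-5 + ((k(2, -4) + X(6, -4)) + L(-1, v(-5, 1)))) - 5) = (-9*18)*(-2*(-5 + ((2 + 0) + 1)) - 5) = -162*(-2*(-5 + (2 + 1)) - 5) = -162*(-2*(-5 + 3) - 5) = -162*(-2*(-2) - 5) = -162*(4 - 5) = -162*(-1) = 162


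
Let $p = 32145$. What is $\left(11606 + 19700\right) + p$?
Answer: $63451$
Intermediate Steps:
$\left(11606 + 19700\right) + p = \left(11606 + 19700\right) + 32145 = 31306 + 32145 = 63451$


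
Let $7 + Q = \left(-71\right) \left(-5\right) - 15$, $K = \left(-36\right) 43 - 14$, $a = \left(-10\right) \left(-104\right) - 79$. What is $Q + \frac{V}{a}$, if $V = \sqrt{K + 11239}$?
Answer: $333 + \frac{\sqrt{9677}}{961} \approx 333.1$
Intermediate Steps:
$a = 961$ ($a = 1040 - 79 = 961$)
$K = -1562$ ($K = -1548 - 14 = -1562$)
$Q = 333$ ($Q = -7 - -340 = -7 + \left(355 - 15\right) = -7 + 340 = 333$)
$V = \sqrt{9677}$ ($V = \sqrt{-1562 + 11239} = \sqrt{9677} \approx 98.372$)
$Q + \frac{V}{a} = 333 + \frac{\sqrt{9677}}{961}$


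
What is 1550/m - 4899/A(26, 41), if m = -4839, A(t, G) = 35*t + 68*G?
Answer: -29438161/17894622 ≈ -1.6451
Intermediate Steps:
1550/m - 4899/A(26, 41) = 1550/(-4839) - 4899/(35*26 + 68*41) = 1550*(-1/4839) - 4899/(910 + 2788) = -1550/4839 - 4899/3698 = -29438161/17894622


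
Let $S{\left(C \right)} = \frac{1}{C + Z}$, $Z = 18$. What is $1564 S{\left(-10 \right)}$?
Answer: $\frac{391}{2} \approx 195.5$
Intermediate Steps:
$S{\left(C \right)} = \frac{1}{18 + C}$ ($S{\left(C \right)} = \frac{1}{C + 18} = \frac{1}{18 + C}$)
$1564 S{\left(-10 \right)} = \frac{1564}{18 - 10} = \frac{1564}{8} = 1564 \cdot \frac{1}{8} = \frac{391}{2}$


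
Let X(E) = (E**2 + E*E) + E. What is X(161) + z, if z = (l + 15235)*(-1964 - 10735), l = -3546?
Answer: -148386608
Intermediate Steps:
X(E) = E + 2*E**2 (X(E) = (E**2 + E**2) + E = 2*E**2 + E = E + 2*E**2)
z = -148438611 (z = (-3546 + 15235)*(-1964 - 10735) = 11689*(-12699) = -148438611)
X(161) + z = 161*(1 + 2*161) - 148438611 = 161*(1 + 322) - 148438611 = 161*323 - 148438611 = 52003 - 148438611 = -148386608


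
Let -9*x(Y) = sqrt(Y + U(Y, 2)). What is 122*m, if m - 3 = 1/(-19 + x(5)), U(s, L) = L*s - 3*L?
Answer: 10431/29 ≈ 359.69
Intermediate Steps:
U(s, L) = -3*L + L*s
x(Y) = -sqrt(-6 + 3*Y)/9 (x(Y) = -sqrt(Y + 2*(-3 + Y))/9 = -sqrt(Y + (-6 + 2*Y))/9 = -sqrt(-6 + 3*Y)/9)
m = 171/58 (m = 3 + 1/(-19 - sqrt(-6 + 3*5)/9) = 3 + 1/(-19 - sqrt(-6 + 15)/9) = 3 + 1/(-19 - sqrt(9)/9) = 3 + 1/(-19 - 1/9*3) = 3 + 1/(-19 - 1/3) = 3 + 1/(-58/3) = 3 - 3/58 = 171/58 ≈ 2.9483)
122*m = 122*(171/58) = 10431/29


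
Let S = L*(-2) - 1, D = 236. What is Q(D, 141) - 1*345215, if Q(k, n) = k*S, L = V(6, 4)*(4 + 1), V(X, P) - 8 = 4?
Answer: -373771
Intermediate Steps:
V(X, P) = 12 (V(X, P) = 8 + 4 = 12)
L = 60 (L = 12*(4 + 1) = 12*5 = 60)
S = -121 (S = 60*(-2) - 1 = -120 - 1 = -121)
Q(k, n) = -121*k (Q(k, n) = k*(-121) = -121*k)
Q(D, 141) - 1*345215 = -121*236 - 1*345215 = -28556 - 345215 = -373771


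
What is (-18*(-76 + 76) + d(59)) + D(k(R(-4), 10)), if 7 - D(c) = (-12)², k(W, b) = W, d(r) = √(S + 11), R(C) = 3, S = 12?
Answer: -137 + √23 ≈ -132.20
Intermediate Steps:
d(r) = √23 (d(r) = √(12 + 11) = √23)
D(c) = -137 (D(c) = 7 - 1*(-12)² = 7 - 1*144 = 7 - 144 = -137)
(-18*(-76 + 76) + d(59)) + D(k(R(-4), 10)) = (-18*(-76 + 76) + √23) - 137 = (-18*0 + √23) - 137 = (0 + √23) - 137 = √23 - 137 = -137 + √23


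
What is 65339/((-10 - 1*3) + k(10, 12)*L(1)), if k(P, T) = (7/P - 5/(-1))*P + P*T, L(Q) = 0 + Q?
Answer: 65339/164 ≈ 398.41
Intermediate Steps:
L(Q) = Q
k(P, T) = P*T + P*(5 + 7/P) (k(P, T) = (7/P - 5*(-1))*P + P*T = (7/P + 5)*P + P*T = (5 + 7/P)*P + P*T = P*(5 + 7/P) + P*T = P*T + P*(5 + 7/P))
65339/((-10 - 1*3) + k(10, 12)*L(1)) = 65339/((-10 - 1*3) + (7 + 5*10 + 10*12)*1) = 65339/((-10 - 3) + (7 + 50 + 120)*1) = 65339/(-13 + 177*1) = 65339/(-13 + 177) = 65339/164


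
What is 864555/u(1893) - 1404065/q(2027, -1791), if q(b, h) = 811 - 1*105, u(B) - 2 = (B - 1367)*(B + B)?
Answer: -698874504910/351488807 ≈ -1988.3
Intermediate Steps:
u(B) = 2 + 2*B*(-1367 + B) (u(B) = 2 + (B - 1367)*(B + B) = 2 + (-1367 + B)*(2*B) = 2 + 2*B*(-1367 + B))
q(b, h) = 706 (q(b, h) = 811 - 105 = 706)
864555/u(1893) - 1404065/q(2027, -1791) = 864555/(2 - 2734*1893 + 2*1893²) - 1404065/706 = 864555/(2 - 5175462 + 2*3583449) - 1404065*1/706 = 864555/(2 - 5175462 + 7166898) - 1404065/706 = 864555/1991438 - 1404065/706 = -698874504910/351488807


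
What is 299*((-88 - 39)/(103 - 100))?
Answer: -37973/3 ≈ -12658.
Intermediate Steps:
299*((-88 - 39)/(103 - 100)) = 299*(-127/3) = -37973/3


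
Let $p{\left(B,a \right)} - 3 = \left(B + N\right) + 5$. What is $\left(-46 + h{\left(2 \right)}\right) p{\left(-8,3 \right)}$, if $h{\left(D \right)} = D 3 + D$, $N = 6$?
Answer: $-228$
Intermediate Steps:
$p{\left(B,a \right)} = 14 + B$ ($p{\left(B,a \right)} = 3 + \left(\left(B + 6\right) + 5\right) = 3 + \left(\left(6 + B\right) + 5\right) = 3 + \left(11 + B\right) = 14 + B$)
$h{\left(D \right)} = 4 D$ ($h{\left(D \right)} = 3 D + D = 4 D$)
$\left(-46 + h{\left(2 \right)}\right) p{\left(-8,3 \right)} = \left(-46 + 4 \cdot 2\right) \left(14 - 8\right) = \left(-46 + 8\right) 6 = \left(-38\right) 6 = -228$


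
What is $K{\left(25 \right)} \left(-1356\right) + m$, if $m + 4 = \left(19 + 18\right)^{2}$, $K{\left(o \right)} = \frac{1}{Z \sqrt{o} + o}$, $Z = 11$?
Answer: $\frac{26961}{20} \approx 1348.1$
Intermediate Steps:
$K{\left(o \right)} = \frac{1}{o + 11 \sqrt{o}}$ ($K{\left(o \right)} = \frac{1}{11 \sqrt{o} + o} = \frac{1}{o + 11 \sqrt{o}}$)
$m = 1365$ ($m = -4 + \left(19 + 18\right)^{2} = -4 + 37^{2} = -4 + 1369 = 1365$)
$K{\left(25 \right)} \left(-1356\right) + m = \frac{1}{25 + 11 \sqrt{25}} \left(-1356\right) + 1365 = \frac{1}{25 + 11 \cdot 5} \left(-1356\right) + 1365 = \frac{1}{25 + 55} \left(-1356\right) + 1365 = \frac{1}{80} \left(-1356\right) + 1365 = - \frac{339}{20} + 1365 = \frac{26961}{20}$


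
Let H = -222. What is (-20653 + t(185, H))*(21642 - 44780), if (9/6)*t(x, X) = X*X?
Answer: -282353014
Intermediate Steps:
t(x, X) = 2*X²/3 (t(x, X) = 2*(X*X)/3 = 2*X²/3)
(-20653 + t(185, H))*(21642 - 44780) = (-20653 + (⅔)*(-222)²)*(21642 - 44780) = (-20653 + (⅔)*49284)*(-23138) = (-20653 + 32856)*(-23138) = 12203*(-23138) = -282353014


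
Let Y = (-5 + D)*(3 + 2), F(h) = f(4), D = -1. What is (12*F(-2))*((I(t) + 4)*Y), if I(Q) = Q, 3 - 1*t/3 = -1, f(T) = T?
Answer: -23040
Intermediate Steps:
t = 12 (t = 9 - 3*(-1) = 9 + 3 = 12)
F(h) = 4
Y = -30 (Y = (-5 - 1)*(3 + 2) = -6*5 = -30)
(12*F(-2))*((I(t) + 4)*Y) = (12*4)*((12 + 4)*(-30)) = 48*(16*(-30)) = 48*(-480) = -23040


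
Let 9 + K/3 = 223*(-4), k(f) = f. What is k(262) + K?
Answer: -2441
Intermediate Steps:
K = -2703 (K = -27 + 3*(223*(-4)) = -27 + 3*(-892) = -27 - 2676 = -2703)
k(262) + K = 262 - 2703 = -2441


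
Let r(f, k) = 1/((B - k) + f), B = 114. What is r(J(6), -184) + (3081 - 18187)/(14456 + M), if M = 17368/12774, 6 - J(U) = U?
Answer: -39367175/37798171 ≈ -1.0415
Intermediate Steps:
J(U) = 6 - U
M = 8684/6387 (M = 17368*(1/12774) = 8684/6387 ≈ 1.3596)
r(f, k) = 1/(114 + f - k) (r(f, k) = 1/((114 - k) + f) = 1/(114 + f - k))
r(J(6), -184) + (3081 - 18187)/(14456 + M) = 1/(114 + (6 - 1*6) - 1*(-184)) + (3081 - 18187)/(14456 + 8684/6387) = 1/(114 + (6 - 6) + 184) - 15106/92339156/6387 = 1/(114 + 0 + 184) - 15106*6387/92339156 = 1/298 - 530121/507358 = -39367175/37798171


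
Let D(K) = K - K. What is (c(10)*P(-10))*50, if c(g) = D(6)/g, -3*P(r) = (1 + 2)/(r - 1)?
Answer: 0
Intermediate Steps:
D(K) = 0
P(r) = -1/(-1 + r) (P(r) = -(1 + 2)/(3*(r - 1)) = -1/(-1 + r))
c(g) = 0 (c(g) = 0/g = 0)
(c(10)*P(-10))*50 = (0*(-1/(-1 - 10)))*50 = (0*(-1/(-11)))*50 = (0*(-1*(-1/11)))*50 = (0*(1/11))*50 = 0*50 = 0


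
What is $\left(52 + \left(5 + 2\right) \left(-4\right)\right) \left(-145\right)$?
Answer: $-3480$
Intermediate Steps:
$\left(52 + \left(5 + 2\right) \left(-4\right)\right) \left(-145\right) = \left(52 + 7 \left(-4\right)\right) \left(-145\right) = \left(52 - 28\right) \left(-145\right) = 24 \left(-145\right) = -3480$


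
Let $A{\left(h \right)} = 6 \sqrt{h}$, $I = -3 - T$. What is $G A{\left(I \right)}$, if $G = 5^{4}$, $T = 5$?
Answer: $7500 i \sqrt{2} \approx 10607.0 i$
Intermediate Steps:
$I = -8$ ($I = -3 - 5 = -8$)
$G = 625$
$G A{\left(I \right)} = 625 \cdot 6 \sqrt{-8} = 625 \cdot 6 \cdot 2 i \sqrt{2} = 625 \cdot 12 i \sqrt{2} = 7500 i \sqrt{2}$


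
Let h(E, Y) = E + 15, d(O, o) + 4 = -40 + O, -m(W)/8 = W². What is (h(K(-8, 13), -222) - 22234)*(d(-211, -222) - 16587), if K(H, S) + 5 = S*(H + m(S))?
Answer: 672063168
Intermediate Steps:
m(W) = -8*W²
K(H, S) = -5 + S*(H - 8*S²)
d(O, o) = -44 + O (d(O, o) = -4 + (-40 + O) = -44 + O)
h(E, Y) = 15 + E
(h(K(-8, 13), -222) - 22234)*(d(-211, -222) - 16587) = ((15 + (-5 - 8*13³ - 8*13)) - 22234)*((-44 - 211) - 16587) = ((15 + (-5 - 8*2197 - 104)) - 22234)*(-255 - 16587) = ((15 + (-5 - 17576 - 104)) - 22234)*(-16842) = ((15 - 17685) - 22234)*(-16842) = (-17670 - 22234)*(-16842) = -39904*(-16842) = 672063168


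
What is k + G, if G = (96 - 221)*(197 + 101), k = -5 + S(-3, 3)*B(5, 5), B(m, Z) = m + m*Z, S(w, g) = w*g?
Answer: -37525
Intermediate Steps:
S(w, g) = g*w
B(m, Z) = m + Z*m
k = -275 (k = -5 + (3*(-3))*(5*(1 + 5)) = -5 - 45*6 = -5 - 9*30 = -5 - 270 = -275)
G = -37250 (G = -125*298 = -37250)
k + G = -275 - 37250 = -37525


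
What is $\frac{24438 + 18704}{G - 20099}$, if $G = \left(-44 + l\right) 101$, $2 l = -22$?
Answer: $- \frac{21571}{12827} \approx -1.6817$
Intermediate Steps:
$l = -11$ ($l = \frac{1}{2} \left(-22\right) = -11$)
$G = -5555$ ($G = \left(-44 - 11\right) 101 = \left(-55\right) 101 = -5555$)
$\frac{24438 + 18704}{G - 20099} = \frac{24438 + 18704}{-5555 - 20099} = \frac{43142}{-25654} = 43142 \left(- \frac{1}{25654}\right) = - \frac{21571}{12827}$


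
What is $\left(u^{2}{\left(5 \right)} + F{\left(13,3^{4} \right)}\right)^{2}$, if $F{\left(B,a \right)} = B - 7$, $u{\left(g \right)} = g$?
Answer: $961$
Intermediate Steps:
$F{\left(B,a \right)} = -7 + B$ ($F{\left(B,a \right)} = B - 7 = -7 + B$)
$\left(u^{2}{\left(5 \right)} + F{\left(13,3^{4} \right)}\right)^{2} = \left(5^{2} + \left(-7 + 13\right)\right)^{2} = \left(25 + 6\right)^{2} = 31^{2} = 961$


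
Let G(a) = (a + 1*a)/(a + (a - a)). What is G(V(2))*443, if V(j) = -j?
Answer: 886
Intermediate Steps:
G(a) = 2 (G(a) = (a + a)/(a + 0) = (2*a)/a = 2)
G(V(2))*443 = 2*443 = 886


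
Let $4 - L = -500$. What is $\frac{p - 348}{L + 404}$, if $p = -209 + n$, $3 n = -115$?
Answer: $- \frac{893}{1362} \approx -0.65565$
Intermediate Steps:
$n = - \frac{115}{3}$ ($n = \frac{1}{3} \left(-115\right) = - \frac{115}{3} \approx -38.333$)
$L = 504$ ($L = 4 - -500 = 4 + 500 = 504$)
$p = - \frac{742}{3}$ ($p = -209 - \frac{115}{3} = - \frac{742}{3} \approx -247.33$)
$\frac{p - 348}{L + 404} = \frac{- \frac{742}{3} - 348}{504 + 404} = - \frac{1786}{3 \cdot 908} = \left(- \frac{1786}{3}\right) \frac{1}{908} = - \frac{893}{1362}$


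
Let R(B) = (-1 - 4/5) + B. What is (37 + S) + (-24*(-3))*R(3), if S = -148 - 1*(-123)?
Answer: 492/5 ≈ 98.400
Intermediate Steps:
R(B) = -9/5 + B (R(B) = (-1 - 4*⅕) + B = (-1 - ⅘) + B = -9/5 + B)
S = -25 (S = -148 + 123 = -25)
(37 + S) + (-24*(-3))*R(3) = (37 - 25) + (-24*(-3))*(-9/5 + 3) = 12 - 4*(-18)*(6/5) = 12 + 72*(6/5) = 12 + 432/5 = 492/5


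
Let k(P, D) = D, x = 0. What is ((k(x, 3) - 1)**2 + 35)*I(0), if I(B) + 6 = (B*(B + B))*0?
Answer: -234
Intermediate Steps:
I(B) = -6 (I(B) = -6 + (B*(B + B))*0 = -6 + (B*(2*B))*0 = -6 + (2*B**2)*0 = -6 + 0 = -6)
((k(x, 3) - 1)**2 + 35)*I(0) = ((3 - 1)**2 + 35)*(-6) = (2**2 + 35)*(-6) = (4 + 35)*(-6) = 39*(-6) = -234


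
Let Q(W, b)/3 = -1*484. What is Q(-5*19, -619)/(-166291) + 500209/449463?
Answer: 83832875095/74741651733 ≈ 1.1216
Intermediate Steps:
Q(W, b) = -1452 (Q(W, b) = 3*(-1*484) = 3*(-484) = -1452)
Q(-5*19, -619)/(-166291) + 500209/449463 = -1452/(-166291) + 500209/449463 = -1452*(-1/166291) + 500209*(1/449463) = 1452/166291 + 500209/449463 = 83832875095/74741651733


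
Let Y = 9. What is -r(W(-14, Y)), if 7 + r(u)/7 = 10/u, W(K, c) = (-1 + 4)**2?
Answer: 371/9 ≈ 41.222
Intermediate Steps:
W(K, c) = 9 (W(K, c) = 3**2 = 9)
r(u) = -49 + 70/u (r(u) = -49 + 7*(10/u) = -49 + 70/u)
-r(W(-14, Y)) = -(-49 + 70/9) = -1*(-371/9) = 371/9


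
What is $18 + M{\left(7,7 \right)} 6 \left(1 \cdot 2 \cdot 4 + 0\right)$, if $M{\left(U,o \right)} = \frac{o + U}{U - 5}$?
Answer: $354$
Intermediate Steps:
$M{\left(U,o \right)} = \frac{U + o}{-5 + U}$
$18 + M{\left(7,7 \right)} 6 \left(1 \cdot 2 \cdot 4 + 0\right) = 18 + \frac{7 + 7}{-5 + 7} \cdot 6 \left(1 \cdot 2 \cdot 4 + 0\right) = 18 + \frac{1}{2} \cdot 14 \cdot 6 \left(2 \cdot 4 + 0\right) = 18 + \frac{1}{2} \cdot 14 \cdot 6 \left(8 + 0\right) = 18 + 7 \cdot 6 \cdot 8 = 18 + 7 \cdot 48 = 18 + 336 = 354$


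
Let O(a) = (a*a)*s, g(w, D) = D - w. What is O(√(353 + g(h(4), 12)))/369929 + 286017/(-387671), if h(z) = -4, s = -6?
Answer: -106664286387/143410745359 ≈ -0.74377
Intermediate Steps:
O(a) = -6*a² (O(a) = (a*a)*(-6) = a²*(-6) = -6*a²)
O(√(353 + g(h(4), 12)))/369929 + 286017/(-387671) = -(2190 + 24)/369929 + 286017/(-387671) = -6*(√(353 + (12 + 4)))²*(1/369929) + 286017*(-1/387671) = -6*(√(353 + 16))²*(1/369929) - 286017/387671 = -6*(√369)²*(1/369929) - 286017/387671 = -6*(3*√41)²*(1/369929) - 286017/387671 = -6*369*(1/369929) - 286017/387671 = -2214*1/369929 - 286017/387671 = -2214/369929 - 286017/387671 = -106664286387/143410745359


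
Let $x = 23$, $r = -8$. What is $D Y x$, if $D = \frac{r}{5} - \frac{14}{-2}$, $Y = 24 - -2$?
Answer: $\frac{16146}{5} \approx 3229.2$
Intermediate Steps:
$Y = 26$ ($Y = 24 + 2 = 26$)
$D = \frac{27}{5}$ ($D = - \frac{8}{5} - \frac{14}{-2} = \left(-8\right) \frac{1}{5} - -7 = - \frac{8}{5} + 7 = \frac{27}{5} \approx 5.4$)
$D Y x = \frac{27}{5} \cdot 26 \cdot 23 = \frac{702}{5} \cdot 23 = \frac{16146}{5}$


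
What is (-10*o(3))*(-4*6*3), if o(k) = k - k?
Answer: 0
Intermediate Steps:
o(k) = 0
(-10*o(3))*(-4*6*3) = (-10*0)*(-4*6*3) = 0*(-24*3) = 0*(-72) = 0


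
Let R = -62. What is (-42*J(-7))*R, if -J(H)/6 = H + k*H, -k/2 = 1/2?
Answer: 0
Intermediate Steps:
k = -1 (k = -2/2 = -2*½ = -1)
J(H) = 0 (J(H) = -6*(H - H) = -6*0 = 0)
(-42*J(-7))*R = -42*0*(-62) = 0*(-62) = 0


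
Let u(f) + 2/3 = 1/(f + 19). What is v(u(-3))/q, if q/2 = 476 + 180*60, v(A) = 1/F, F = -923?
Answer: -1/20815496 ≈ -4.8041e-8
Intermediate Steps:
u(f) = -⅔ + 1/(19 + f) (u(f) = -⅔ + 1/(f + 19) = -⅔ + 1/(19 + f))
v(A) = -1/923 (v(A) = 1/(-923) = -1/923)
q = 22552 (q = 2*(476 + 180*60) = 2*(476 + 10800) = 2*11276 = 22552)
v(u(-3))/q = -1/923/22552 = -1/923*1/22552 = -1/20815496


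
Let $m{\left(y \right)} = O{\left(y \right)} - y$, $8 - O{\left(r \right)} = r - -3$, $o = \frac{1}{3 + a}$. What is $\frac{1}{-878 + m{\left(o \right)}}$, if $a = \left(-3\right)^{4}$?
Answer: $- \frac{42}{36667} \approx -0.0011454$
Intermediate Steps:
$a = 81$
$o = \frac{1}{84}$ ($o = \frac{1}{3 + 81} = \frac{1}{84} \approx 0.011905$)
$O{\left(r \right)} = 5 - r$ ($O{\left(r \right)} = 8 - \left(r - -3\right) = 8 - \left(r + 3\right) = 8 - \left(3 + r\right) = 5 - r$)
$m{\left(y \right)} = 5 - 2 y$ ($m{\left(y \right)} = \left(5 - y\right) - y = 5 - 2 y$)
$\frac{1}{-878 + m{\left(o \right)}} = \frac{1}{-878 + \left(5 - \frac{1}{42}\right)} = \frac{1}{-878 + \frac{209}{42}} = \frac{1}{- \frac{36667}{42}} = - \frac{42}{36667}$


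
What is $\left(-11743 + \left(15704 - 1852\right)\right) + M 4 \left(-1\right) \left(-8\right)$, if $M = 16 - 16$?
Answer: $2109$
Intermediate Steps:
$M = 0$ ($M = 16 - 16 = 0$)
$\left(-11743 + \left(15704 - 1852\right)\right) + M 4 \left(-1\right) \left(-8\right) = \left(-11743 + \left(15704 - 1852\right)\right) + 0 \cdot 4 \left(-1\right) \left(-8\right) = \left(-11743 + \left(15704 - 1852\right)\right) + 0 \left(-4\right) \left(-8\right) = \left(-11743 + 13852\right) + 0 \left(-8\right) = 2109 + 0 = 2109$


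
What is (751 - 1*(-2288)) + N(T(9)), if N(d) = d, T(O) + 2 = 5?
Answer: 3042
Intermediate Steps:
T(O) = 3 (T(O) = -2 + 5 = 3)
(751 - 1*(-2288)) + N(T(9)) = (751 - 1*(-2288)) + 3 = (751 + 2288) + 3 = 3039 + 3 = 3042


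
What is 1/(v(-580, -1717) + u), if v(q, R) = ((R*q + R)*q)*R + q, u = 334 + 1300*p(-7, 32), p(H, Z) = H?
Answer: 1/990027238634 ≈ 1.0101e-12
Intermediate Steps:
u = -8766 (u = 334 + 1300*(-7) = 334 - 9100 = -8766)
v(q, R) = q + R*q*(R + R*q) (v(q, R) = ((R + R*q)*q)*R + q = (q*(R + R*q))*R + q = R*q*(R + R*q) + q = q + R*q*(R + R*q))
1/(v(-580, -1717) + u) = 1/(-580*(1 + (-1717)**2 - 580*(-1717)**2) - 8766) = 1/(-580*(1 + 2948089 - 580*2948089) - 8766) = 1/(-580*(1 + 2948089 - 1709891620) - 8766) = 1/(-580*(-1706943530) - 8766) = 1/(990027247400 - 8766) = 1/990027238634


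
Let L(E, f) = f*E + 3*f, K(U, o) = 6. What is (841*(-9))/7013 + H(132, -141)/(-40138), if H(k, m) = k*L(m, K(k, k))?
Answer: 231344163/140743897 ≈ 1.6437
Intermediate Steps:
L(E, f) = 3*f + E*f (L(E, f) = E*f + 3*f = 3*f + E*f)
H(k, m) = k*(18 + 6*m) (H(k, m) = k*(6*(3 + m)) = k*(18 + 6*m))
(841*(-9))/7013 + H(132, -141)/(-40138) = (841*(-9))/7013 + (6*132*(3 - 141))/(-40138) = -7569*1/7013 + (6*132*(-138))*(-1/40138) = -7569/7013 - 109296*(-1/40138) = -7569/7013 + 54648/20069 = 231344163/140743897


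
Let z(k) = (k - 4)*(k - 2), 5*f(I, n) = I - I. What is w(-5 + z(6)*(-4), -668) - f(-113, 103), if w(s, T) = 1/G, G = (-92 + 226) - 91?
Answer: 1/43 ≈ 0.023256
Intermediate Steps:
f(I, n) = 0 (f(I, n) = (I - I)/5 = (1/5)*0 = 0)
z(k) = (-4 + k)*(-2 + k)
G = 43 (G = 134 - 91 = 43)
w(s, T) = 1/43
w(-5 + z(6)*(-4), -668) - f(-113, 103) = 1/43 - 1*0 = 1/43 + 0 = 1/43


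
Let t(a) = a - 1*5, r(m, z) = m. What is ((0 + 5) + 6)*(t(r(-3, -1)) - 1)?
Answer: -99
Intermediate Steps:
t(a) = -5 + a (t(a) = a - 5 = -5 + a)
((0 + 5) + 6)*(t(r(-3, -1)) - 1) = ((0 + 5) + 6)*((-5 - 3) - 1) = (5 + 6)*(-8 - 1) = 11*(-9) = -99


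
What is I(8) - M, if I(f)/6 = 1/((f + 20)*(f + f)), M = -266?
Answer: 59587/224 ≈ 266.01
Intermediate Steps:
I(f) = 3/(f*(20 + f)) (I(f) = 6/(((f + 20)*(f + f))) = 6/(((20 + f)*(2*f))) = 6/((2*f*(20 + f))) = 6*(1/(2*f*(20 + f))) = 3/(f*(20 + f)))
I(8) - M = 3/(8*(20 + 8)) - 1*(-266) = 3*(⅛)/28 + 266 = 3*(⅛)*(1/28) + 266 = 3/224 + 266 = 59587/224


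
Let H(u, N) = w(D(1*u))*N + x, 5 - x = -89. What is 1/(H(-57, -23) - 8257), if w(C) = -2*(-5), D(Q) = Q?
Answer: -1/8393 ≈ -0.00011915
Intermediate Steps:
x = 94 (x = 5 - 1*(-89) = 5 + 89 = 94)
w(C) = 10
H(u, N) = 94 + 10*N (H(u, N) = 10*N + 94 = 94 + 10*N)
1/(H(-57, -23) - 8257) = 1/((94 + 10*(-23)) - 8257) = 1/((94 - 230) - 8257) = 1/(-136 - 8257) = 1/(-8393) = -1/8393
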